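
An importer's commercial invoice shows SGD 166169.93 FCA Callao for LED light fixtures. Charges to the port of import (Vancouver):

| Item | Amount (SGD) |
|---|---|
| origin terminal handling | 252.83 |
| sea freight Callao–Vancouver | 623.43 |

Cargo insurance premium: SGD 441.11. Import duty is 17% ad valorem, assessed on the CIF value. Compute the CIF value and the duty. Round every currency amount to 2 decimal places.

CIF = FCA price + pre-shipment costs + freight + insurance
CIF = 166169.93 + 252.83 + 623.43 + 441.11 = 167487.30
Import duty = 167487.30 × 17% = 28472.84

CIF value: SGD 167487.30; import duty: SGD 28472.84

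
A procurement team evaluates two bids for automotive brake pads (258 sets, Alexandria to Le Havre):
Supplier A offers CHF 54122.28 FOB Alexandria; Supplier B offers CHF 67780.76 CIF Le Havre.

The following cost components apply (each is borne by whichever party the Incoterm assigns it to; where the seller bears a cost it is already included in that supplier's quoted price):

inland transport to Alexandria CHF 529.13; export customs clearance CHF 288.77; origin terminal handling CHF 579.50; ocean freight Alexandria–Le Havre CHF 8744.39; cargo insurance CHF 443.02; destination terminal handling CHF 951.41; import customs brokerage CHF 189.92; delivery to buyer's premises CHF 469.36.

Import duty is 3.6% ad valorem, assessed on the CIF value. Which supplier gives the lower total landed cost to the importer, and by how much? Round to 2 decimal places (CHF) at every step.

Supplier A is cheaper by CHF 4632.03

Supplier A (FOB):
CIF value = FOB price + freight + insurance = 54122.28 + 8744.39 + 443.02 = 63309.69
Import duty = 63309.69 × 3.6% = 2279.15
Buyer bears (A): 8744.39 + 443.02 + 951.41 + 189.92 + 469.36 = 10798.10
Landed cost (A) = invoice 54122.28 + 10798.10 + duty 2279.15 = 67199.53
Supplier B (CIF):
The CIF price already equals the CIF value: 67780.76
Import duty = 67780.76 × 3.6% = 2440.11
Buyer bears (B): 951.41 + 189.92 + 469.36 = 1610.69
Landed cost (B) = invoice 67780.76 + 1610.69 + duty 2440.11 = 71831.56
Difference = |67199.53 − 71831.56| = 4632.03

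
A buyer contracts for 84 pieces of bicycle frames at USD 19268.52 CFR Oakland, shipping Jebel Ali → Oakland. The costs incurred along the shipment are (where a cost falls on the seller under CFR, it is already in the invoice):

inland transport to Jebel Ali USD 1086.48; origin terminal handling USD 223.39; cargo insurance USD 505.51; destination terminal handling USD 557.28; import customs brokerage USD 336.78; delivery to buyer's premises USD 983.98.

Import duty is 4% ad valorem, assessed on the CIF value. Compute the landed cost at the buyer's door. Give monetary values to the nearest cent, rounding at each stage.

CFR: the seller pays costs through ocean freight to the destination port, but not insurance.
Already in the invoice (seller's account under CFR): inland to port, origin terminal — exclude.
CIF value = CFR price + insurance = 19268.52 + 505.51 = 19774.03
Import duty = 19774.03 × 4% = 790.96
Buyer bears: insurance 505.51 + destination terminal 557.28 + brokerage 336.78 + delivery 983.98 + duty 790.96 = 3174.51
Landed cost = invoice 19268.52 + 3174.51 = 22443.03

Total landed cost: USD 22443.03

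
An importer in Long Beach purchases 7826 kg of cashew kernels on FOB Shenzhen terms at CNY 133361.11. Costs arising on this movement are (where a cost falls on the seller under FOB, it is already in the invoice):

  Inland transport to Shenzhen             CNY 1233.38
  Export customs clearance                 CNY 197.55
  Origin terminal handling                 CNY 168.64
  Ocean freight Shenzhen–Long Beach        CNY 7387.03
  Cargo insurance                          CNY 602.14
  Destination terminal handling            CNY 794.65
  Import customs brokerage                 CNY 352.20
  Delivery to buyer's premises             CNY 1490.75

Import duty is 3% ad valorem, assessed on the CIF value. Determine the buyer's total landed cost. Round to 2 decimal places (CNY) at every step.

FOB: the seller bears costs until goods are on board at the origin port; the buyer bears freight, insurance and all costs thereafter.
Already in the invoice (seller's account under FOB): inland to port, export clearance, origin terminal — exclude.
CIF value = FOB price + freight + insurance = 133361.11 + 7387.03 + 602.14 = 141350.28
Import duty = 141350.28 × 3% = 4240.51
Buyer bears: freight 7387.03 + insurance 602.14 + destination terminal 794.65 + brokerage 352.20 + delivery 1490.75 + duty 4240.51 = 14867.28
Landed cost = invoice 133361.11 + 14867.28 = 148228.39

Total landed cost: CNY 148228.39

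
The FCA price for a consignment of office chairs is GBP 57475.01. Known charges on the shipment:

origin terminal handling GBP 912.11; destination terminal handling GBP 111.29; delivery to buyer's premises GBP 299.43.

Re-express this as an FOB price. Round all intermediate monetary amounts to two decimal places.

Not relevant to the conversion: destination terminal, delivery — on the buyer under both terms; not part of either seller's price.
From FCA to FOB, the seller additionally bears: origin terminal.
FOB price = 57475.01 + 912.11 = 58387.12

FOB price: GBP 58387.12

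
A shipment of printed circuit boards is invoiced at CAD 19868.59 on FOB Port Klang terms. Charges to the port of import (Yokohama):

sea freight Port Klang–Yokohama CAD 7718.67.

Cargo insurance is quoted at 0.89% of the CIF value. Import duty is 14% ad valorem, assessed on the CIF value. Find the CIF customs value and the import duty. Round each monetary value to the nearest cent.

CIF value: CAD 27834.99; import duty: CAD 3896.90

Let C be the CIF value. C = FOB price + freight + 0.89% × C
C − 0.89% × C = 19868.59 + 7718.67
0.9911 × C = 27587.26
C = 27587.26 / 0.9911 = 27834.99
Insurance premium = 0.89% × 27834.99 = 247.73
Import duty = 27834.99 × 14% = 3896.90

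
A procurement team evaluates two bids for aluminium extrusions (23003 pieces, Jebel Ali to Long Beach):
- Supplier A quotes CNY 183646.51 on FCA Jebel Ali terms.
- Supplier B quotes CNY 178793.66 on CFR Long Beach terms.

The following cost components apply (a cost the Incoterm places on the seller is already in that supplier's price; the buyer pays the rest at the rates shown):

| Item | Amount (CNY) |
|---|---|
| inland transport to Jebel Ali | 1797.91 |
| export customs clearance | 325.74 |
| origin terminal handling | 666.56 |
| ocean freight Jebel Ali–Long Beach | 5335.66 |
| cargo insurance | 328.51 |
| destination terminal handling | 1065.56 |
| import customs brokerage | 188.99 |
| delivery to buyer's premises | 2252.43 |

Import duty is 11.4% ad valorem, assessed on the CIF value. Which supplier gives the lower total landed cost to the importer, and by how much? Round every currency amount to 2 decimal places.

Supplier B is cheaper by CNY 12092.55

Supplier A (FCA):
CIF value = FCA price + origin terminal + freight + insurance = 183646.51 + 666.56 + 5335.66 + 328.51 = 189977.24
Import duty = 189977.24 × 11.4% = 21657.41
Buyer bears (A): 666.56 + 5335.66 + 328.51 + 1065.56 + 188.99 + 2252.43 = 9837.71
Landed cost (A) = invoice 183646.51 + 9837.71 + duty 21657.41 = 215141.63
Supplier B (CFR):
CIF value = CFR price + insurance = 178793.66 + 328.51 = 179122.17
Import duty = 179122.17 × 11.4% = 20419.93
Buyer bears (B): 328.51 + 1065.56 + 188.99 + 2252.43 = 3835.49
Landed cost (B) = invoice 178793.66 + 3835.49 + duty 20419.93 = 203049.08
Difference = |215141.63 − 203049.08| = 12092.55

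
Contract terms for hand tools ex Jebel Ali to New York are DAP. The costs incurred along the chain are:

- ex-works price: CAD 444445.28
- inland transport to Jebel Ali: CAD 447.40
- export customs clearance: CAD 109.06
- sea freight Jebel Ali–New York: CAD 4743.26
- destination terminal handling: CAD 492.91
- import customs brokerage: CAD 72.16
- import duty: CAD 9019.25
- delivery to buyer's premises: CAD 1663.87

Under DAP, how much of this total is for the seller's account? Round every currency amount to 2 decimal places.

DAP: the seller bears all costs to the named destination except import duty and clearance.
Seller's account: goods 444445.28 + inland to port 447.40 + export clearance 109.06 + freight 4743.26 + destination terminal 492.91 + delivery 1663.87 = 451901.78
Buyer's account: brokerage 72.16 + duty 9019.25 = 9091.41

Seller's account: CAD 451901.78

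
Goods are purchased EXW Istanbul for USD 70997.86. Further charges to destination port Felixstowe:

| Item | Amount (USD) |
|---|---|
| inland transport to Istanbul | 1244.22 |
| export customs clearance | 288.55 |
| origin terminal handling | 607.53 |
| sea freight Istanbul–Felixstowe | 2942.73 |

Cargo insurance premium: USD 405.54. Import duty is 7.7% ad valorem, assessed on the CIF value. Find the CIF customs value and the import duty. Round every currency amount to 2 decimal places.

CIF value: USD 76486.43; import duty: USD 5889.46

CIF = EXW price + pre-shipment costs + freight + insurance
CIF = 70997.86 + 1244.22 + 288.55 + 607.53 + 2942.73 + 405.54 = 76486.43
Import duty = 76486.43 × 7.7% = 5889.46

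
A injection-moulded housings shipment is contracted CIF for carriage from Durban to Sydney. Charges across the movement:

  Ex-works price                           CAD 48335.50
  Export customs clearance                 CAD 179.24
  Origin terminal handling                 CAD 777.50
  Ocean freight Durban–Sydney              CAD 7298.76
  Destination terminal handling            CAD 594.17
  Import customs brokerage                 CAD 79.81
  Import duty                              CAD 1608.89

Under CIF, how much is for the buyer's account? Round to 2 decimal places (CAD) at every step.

CIF: the seller pays costs through ocean freight and marine insurance to the destination port.
Seller's account: goods 48335.50 + export clearance 179.24 + origin terminal 777.50 + freight 7298.76 = 56591.00
Buyer's account: destination terminal 594.17 + brokerage 79.81 + duty 1608.89 = 2282.87

Buyer's account: CAD 2282.87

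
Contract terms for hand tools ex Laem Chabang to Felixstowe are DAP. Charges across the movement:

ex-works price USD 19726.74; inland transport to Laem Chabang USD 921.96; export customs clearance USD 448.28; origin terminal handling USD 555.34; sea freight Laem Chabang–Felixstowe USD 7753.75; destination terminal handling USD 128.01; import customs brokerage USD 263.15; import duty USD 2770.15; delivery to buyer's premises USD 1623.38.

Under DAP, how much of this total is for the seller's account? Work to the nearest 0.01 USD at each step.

Seller's account: USD 31157.46

DAP: the seller bears all costs to the named destination except import duty and clearance.
Seller's account: goods 19726.74 + inland to port 921.96 + export clearance 448.28 + origin terminal 555.34 + freight 7753.75 + destination terminal 128.01 + delivery 1623.38 = 31157.46
Buyer's account: brokerage 263.15 + duty 2770.15 = 3033.30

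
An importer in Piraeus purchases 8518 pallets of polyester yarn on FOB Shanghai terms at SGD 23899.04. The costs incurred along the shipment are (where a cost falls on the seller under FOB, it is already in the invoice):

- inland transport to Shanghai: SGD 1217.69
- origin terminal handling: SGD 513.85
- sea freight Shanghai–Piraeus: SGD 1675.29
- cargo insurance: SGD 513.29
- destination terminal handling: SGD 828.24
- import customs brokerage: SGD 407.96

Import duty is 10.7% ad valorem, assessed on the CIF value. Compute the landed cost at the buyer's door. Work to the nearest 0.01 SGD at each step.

FOB: the seller bears costs until goods are on board at the origin port; the buyer bears freight, insurance and all costs thereafter.
Already in the invoice (seller's account under FOB): inland to port, origin terminal — exclude.
CIF value = FOB price + freight + insurance = 23899.04 + 1675.29 + 513.29 = 26087.62
Import duty = 26087.62 × 10.7% = 2791.38
Buyer bears: freight 1675.29 + insurance 513.29 + destination terminal 828.24 + brokerage 407.96 + duty 2791.38 = 6216.16
Landed cost = invoice 23899.04 + 6216.16 = 30115.20

Total landed cost: SGD 30115.20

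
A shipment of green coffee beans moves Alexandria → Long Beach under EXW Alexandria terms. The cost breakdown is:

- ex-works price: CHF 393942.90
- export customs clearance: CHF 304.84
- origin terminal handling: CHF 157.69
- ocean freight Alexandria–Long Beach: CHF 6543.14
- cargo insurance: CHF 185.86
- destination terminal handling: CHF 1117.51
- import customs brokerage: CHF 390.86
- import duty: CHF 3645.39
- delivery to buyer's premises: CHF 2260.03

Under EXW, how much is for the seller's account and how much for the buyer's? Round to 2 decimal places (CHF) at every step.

EXW: the seller makes goods available at their premises; the buyer bears all onward costs.
Seller's account: goods 393942.90 = 393942.90
Buyer's account: export clearance 304.84 + origin terminal 157.69 + freight 6543.14 + insurance 185.86 + destination terminal 1117.51 + brokerage 390.86 + duty 3645.39 + delivery 2260.03 = 14605.32

Seller: CHF 393942.90; buyer: CHF 14605.32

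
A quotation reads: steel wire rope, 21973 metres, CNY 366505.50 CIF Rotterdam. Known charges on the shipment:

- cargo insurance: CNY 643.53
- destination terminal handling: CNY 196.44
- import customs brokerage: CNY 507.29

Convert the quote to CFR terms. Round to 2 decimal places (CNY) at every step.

CFR price: CNY 365861.97

Not relevant to the conversion: destination terminal, brokerage — on the buyer under both terms; not part of either seller's price.
From CIF to CFR, the seller no longer bears: insurance.
CFR price = 366505.50 − 643.53 = 365861.97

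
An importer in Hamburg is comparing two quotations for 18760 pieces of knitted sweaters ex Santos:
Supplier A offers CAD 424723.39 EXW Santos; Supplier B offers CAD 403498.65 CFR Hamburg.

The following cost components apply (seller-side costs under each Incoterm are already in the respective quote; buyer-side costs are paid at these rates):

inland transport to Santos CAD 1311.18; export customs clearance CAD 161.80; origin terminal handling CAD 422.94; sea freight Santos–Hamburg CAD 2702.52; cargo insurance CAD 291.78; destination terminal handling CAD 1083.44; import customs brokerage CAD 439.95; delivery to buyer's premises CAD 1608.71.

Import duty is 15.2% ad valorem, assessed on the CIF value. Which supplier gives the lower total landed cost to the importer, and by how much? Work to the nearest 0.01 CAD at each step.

Supplier A (EXW):
CIF value = EXW price + inland to port + export clearance + origin terminal + freight + insurance = 424723.39 + 1311.18 + 161.80 + 422.94 + 2702.52 + 291.78 = 429613.61
Import duty = 429613.61 × 15.2% = 65301.27
Buyer bears (A): 1311.18 + 161.80 + 422.94 + 2702.52 + 291.78 + 1083.44 + 439.95 + 1608.71 = 8022.32
Landed cost (A) = invoice 424723.39 + 8022.32 + duty 65301.27 = 498046.98
Supplier B (CFR):
CIF value = CFR price + insurance = 403498.65 + 291.78 = 403790.43
Import duty = 403790.43 × 15.2% = 61376.15
Buyer bears (B): 291.78 + 1083.44 + 439.95 + 1608.71 = 3423.88
Landed cost (B) = invoice 403498.65 + 3423.88 + duty 61376.15 = 468298.68
Difference = |498046.98 − 468298.68| = 29748.30

Supplier B is cheaper by CAD 29748.30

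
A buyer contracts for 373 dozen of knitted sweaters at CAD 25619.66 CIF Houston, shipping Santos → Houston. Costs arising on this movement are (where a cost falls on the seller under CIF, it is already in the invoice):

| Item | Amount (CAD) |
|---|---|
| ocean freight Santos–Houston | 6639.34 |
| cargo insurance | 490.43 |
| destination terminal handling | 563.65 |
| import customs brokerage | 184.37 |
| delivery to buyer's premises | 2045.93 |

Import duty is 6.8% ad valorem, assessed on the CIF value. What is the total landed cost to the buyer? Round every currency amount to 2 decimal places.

Total landed cost: CAD 30155.75

CIF: the seller pays costs through ocean freight and marine insurance to the destination port.
Already in the invoice (seller's account under CIF): freight, insurance — exclude.
The CIF price already equals the CIF value: 25619.66
Import duty = 25619.66 × 6.8% = 1742.14
Buyer bears: destination terminal 563.65 + brokerage 184.37 + delivery 2045.93 + duty 1742.14 = 4536.09
Landed cost = invoice 25619.66 + 4536.09 = 30155.75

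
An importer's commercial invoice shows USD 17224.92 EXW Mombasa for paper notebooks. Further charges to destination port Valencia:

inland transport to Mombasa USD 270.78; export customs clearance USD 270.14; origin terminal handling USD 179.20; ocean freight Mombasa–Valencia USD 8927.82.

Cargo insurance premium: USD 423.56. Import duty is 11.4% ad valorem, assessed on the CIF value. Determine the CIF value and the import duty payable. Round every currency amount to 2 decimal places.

CIF value: USD 27296.42; import duty: USD 3111.79

CIF = EXW price + pre-shipment costs + freight + insurance
CIF = 17224.92 + 270.78 + 270.14 + 179.20 + 8927.82 + 423.56 = 27296.42
Import duty = 27296.42 × 11.4% = 3111.79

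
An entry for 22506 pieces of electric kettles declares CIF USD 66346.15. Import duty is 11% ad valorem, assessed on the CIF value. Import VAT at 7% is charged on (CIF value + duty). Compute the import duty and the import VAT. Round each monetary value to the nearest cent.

Import duty: USD 7298.08; import VAT: USD 5155.10

Import duty = 66346.15 × 11% = 7298.08
VAT base = CIF + duty = 66346.15 + 7298.08 = 73644.23
Import VAT = 73644.23 × 7% = 5155.10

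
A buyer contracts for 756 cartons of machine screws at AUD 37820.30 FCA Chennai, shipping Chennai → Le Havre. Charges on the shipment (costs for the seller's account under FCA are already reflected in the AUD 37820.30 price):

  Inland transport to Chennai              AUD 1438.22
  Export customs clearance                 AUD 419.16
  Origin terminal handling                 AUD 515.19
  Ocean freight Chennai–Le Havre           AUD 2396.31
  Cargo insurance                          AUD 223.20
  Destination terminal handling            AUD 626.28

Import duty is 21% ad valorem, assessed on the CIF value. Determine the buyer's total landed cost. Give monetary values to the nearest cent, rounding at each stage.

Total landed cost: AUD 50181.83

FCA: the seller delivers export-cleared goods to the carrier; the buyer bears costs from that point.
Already in the invoice (seller's account under FCA): inland to port, export clearance — exclude.
CIF value = FCA price + origin terminal + freight + insurance = 37820.30 + 515.19 + 2396.31 + 223.20 = 40955.00
Import duty = 40955.00 × 21% = 8600.55
Buyer bears: origin terminal 515.19 + freight 2396.31 + insurance 223.20 + destination terminal 626.28 + duty 8600.55 = 12361.53
Landed cost = invoice 37820.30 + 12361.53 = 50181.83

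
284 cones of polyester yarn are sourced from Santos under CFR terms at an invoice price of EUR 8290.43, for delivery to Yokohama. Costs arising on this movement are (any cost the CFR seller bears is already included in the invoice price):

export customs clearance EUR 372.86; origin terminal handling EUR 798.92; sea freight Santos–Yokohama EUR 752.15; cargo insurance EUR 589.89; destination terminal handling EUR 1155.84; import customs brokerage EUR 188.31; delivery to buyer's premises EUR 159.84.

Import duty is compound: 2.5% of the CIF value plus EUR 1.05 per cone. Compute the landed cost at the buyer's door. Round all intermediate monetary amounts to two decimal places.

Total landed cost: EUR 10904.52

CFR: the seller pays costs through ocean freight to the destination port, but not insurance.
Already in the invoice (seller's account under CFR): export clearance, origin terminal, freight — exclude.
CIF value = CFR price + insurance = 8290.43 + 589.89 = 8880.32
Ad valorem component: 8880.32 × 2.5% = 222.01
Specific component: 284 × 1.05 = 298.20
Import duty = 222.01 + 298.20 = 520.21
Buyer bears: insurance 589.89 + destination terminal 1155.84 + brokerage 188.31 + delivery 159.84 + duty 520.21 = 2614.09
Landed cost = invoice 8290.43 + 2614.09 = 10904.52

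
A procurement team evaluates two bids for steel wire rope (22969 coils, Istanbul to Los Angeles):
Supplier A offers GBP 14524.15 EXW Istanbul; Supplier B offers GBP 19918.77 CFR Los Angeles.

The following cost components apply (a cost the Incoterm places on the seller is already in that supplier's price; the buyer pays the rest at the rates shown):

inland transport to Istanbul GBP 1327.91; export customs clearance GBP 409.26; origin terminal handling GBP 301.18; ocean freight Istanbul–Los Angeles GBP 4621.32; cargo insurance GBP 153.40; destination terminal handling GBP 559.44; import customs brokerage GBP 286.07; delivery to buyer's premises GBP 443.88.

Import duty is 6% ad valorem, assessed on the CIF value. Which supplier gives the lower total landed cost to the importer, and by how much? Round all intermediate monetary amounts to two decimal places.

Supplier A (EXW):
CIF value = EXW price + inland to port + export clearance + origin terminal + freight + insurance = 14524.15 + 1327.91 + 409.26 + 301.18 + 4621.32 + 153.40 = 21337.22
Import duty = 21337.22 × 6% = 1280.23
Buyer bears (A): 1327.91 + 409.26 + 301.18 + 4621.32 + 153.40 + 559.44 + 286.07 + 443.88 = 8102.46
Landed cost (A) = invoice 14524.15 + 8102.46 + duty 1280.23 = 23906.84
Supplier B (CFR):
CIF value = CFR price + insurance = 19918.77 + 153.40 = 20072.17
Import duty = 20072.17 × 6% = 1204.33
Buyer bears (B): 153.40 + 559.44 + 286.07 + 443.88 = 1442.79
Landed cost (B) = invoice 19918.77 + 1442.79 + duty 1204.33 = 22565.89
Difference = |23906.84 − 22565.89| = 1340.95

Supplier B is cheaper by GBP 1340.95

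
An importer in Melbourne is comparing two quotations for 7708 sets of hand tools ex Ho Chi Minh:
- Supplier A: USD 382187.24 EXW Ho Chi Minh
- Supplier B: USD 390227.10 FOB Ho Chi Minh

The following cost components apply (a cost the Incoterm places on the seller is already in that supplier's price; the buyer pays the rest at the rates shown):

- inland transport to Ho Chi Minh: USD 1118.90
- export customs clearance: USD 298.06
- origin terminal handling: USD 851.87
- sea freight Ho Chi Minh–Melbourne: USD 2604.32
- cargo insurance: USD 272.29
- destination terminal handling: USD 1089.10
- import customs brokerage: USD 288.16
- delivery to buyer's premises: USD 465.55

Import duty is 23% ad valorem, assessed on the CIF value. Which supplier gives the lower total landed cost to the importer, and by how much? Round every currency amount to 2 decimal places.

Supplier A is cheaper by USD 7098.36

Supplier A (EXW):
CIF value = EXW price + inland to port + export clearance + origin terminal + freight + insurance = 382187.24 + 1118.90 + 298.06 + 851.87 + 2604.32 + 272.29 = 387332.68
Import duty = 387332.68 × 23% = 89086.52
Buyer bears (A): 1118.90 + 298.06 + 851.87 + 2604.32 + 272.29 + 1089.10 + 288.16 + 465.55 = 6988.25
Landed cost (A) = invoice 382187.24 + 6988.25 + duty 89086.52 = 478262.01
Supplier B (FOB):
CIF value = FOB price + freight + insurance = 390227.10 + 2604.32 + 272.29 = 393103.71
Import duty = 393103.71 × 23% = 90413.85
Buyer bears (B): 2604.32 + 272.29 + 1089.10 + 288.16 + 465.55 = 4719.42
Landed cost (B) = invoice 390227.10 + 4719.42 + duty 90413.85 = 485360.37
Difference = |478262.01 − 485360.37| = 7098.36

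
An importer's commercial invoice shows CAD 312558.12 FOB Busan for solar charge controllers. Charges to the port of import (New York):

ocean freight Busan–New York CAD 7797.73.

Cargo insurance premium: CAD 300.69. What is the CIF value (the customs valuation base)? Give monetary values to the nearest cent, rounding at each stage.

CIF = FOB price + freight + insurance
CIF = 312558.12 + 7797.73 + 300.69 = 320656.54

CIF value: CAD 320656.54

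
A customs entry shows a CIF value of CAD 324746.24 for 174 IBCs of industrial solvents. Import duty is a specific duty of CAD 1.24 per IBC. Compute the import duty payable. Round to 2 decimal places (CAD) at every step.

Import duty: CAD 215.76

Import duty = 174 × 1.24 = 215.76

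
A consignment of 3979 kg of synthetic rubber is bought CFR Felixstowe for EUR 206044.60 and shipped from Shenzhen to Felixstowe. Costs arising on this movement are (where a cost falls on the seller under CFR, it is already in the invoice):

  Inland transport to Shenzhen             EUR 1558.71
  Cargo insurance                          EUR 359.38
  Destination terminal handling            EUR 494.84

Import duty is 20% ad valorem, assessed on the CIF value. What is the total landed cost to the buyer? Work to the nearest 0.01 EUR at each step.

CFR: the seller pays costs through ocean freight to the destination port, but not insurance.
Already in the invoice (seller's account under CFR): inland to port — exclude.
CIF value = CFR price + insurance = 206044.60 + 359.38 = 206403.98
Import duty = 206403.98 × 20% = 41280.80
Buyer bears: insurance 359.38 + destination terminal 494.84 + duty 41280.80 = 42135.02
Landed cost = invoice 206044.60 + 42135.02 = 248179.62

Total landed cost: EUR 248179.62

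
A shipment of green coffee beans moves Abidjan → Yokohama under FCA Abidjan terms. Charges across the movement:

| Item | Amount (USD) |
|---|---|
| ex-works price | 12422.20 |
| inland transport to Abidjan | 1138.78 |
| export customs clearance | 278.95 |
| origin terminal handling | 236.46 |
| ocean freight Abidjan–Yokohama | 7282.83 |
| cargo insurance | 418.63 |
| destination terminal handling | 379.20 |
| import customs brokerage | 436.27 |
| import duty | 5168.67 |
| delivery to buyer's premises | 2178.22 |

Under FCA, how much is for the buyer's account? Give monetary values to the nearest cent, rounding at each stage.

FCA: the seller delivers export-cleared goods to the carrier; the buyer bears costs from that point.
Seller's account: goods 12422.20 + inland to port 1138.78 + export clearance 278.95 = 13839.93
Buyer's account: origin terminal 236.46 + freight 7282.83 + insurance 418.63 + destination terminal 379.20 + brokerage 436.27 + duty 5168.67 + delivery 2178.22 = 16100.28

Buyer's account: USD 16100.28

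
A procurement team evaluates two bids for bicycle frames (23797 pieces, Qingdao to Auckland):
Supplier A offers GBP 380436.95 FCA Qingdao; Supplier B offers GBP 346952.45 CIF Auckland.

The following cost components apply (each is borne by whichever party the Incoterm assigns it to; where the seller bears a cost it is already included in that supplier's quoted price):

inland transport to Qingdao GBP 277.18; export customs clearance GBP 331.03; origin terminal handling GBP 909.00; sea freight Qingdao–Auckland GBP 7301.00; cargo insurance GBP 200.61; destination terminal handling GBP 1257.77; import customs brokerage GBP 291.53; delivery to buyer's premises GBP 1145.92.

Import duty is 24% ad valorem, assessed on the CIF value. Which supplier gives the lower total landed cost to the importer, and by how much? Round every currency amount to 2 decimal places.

Supplier A (FCA):
CIF value = FCA price + origin terminal + freight + insurance = 380436.95 + 909.00 + 7301.00 + 200.61 = 388847.56
Import duty = 388847.56 × 24% = 93323.41
Buyer bears (A): 909.00 + 7301.00 + 200.61 + 1257.77 + 291.53 + 1145.92 = 11105.83
Landed cost (A) = invoice 380436.95 + 11105.83 + duty 93323.41 = 484866.19
Supplier B (CIF):
The CIF price already equals the CIF value: 346952.45
Import duty = 346952.45 × 24% = 83268.59
Buyer bears (B): 1257.77 + 291.53 + 1145.92 = 2695.22
Landed cost (B) = invoice 346952.45 + 2695.22 + duty 83268.59 = 432916.26
Difference = |484866.19 − 432916.26| = 51949.93

Supplier B is cheaper by GBP 51949.93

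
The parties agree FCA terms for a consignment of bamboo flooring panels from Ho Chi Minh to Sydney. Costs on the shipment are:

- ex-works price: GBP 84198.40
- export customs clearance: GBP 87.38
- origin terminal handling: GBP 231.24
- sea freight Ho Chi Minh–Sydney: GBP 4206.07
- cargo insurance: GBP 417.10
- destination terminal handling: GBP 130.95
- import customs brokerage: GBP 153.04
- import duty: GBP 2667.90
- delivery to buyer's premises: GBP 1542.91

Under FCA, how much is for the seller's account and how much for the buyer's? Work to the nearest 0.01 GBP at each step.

FCA: the seller delivers export-cleared goods to the carrier; the buyer bears costs from that point.
Seller's account: goods 84198.40 + export clearance 87.38 = 84285.78
Buyer's account: origin terminal 231.24 + freight 4206.07 + insurance 417.10 + destination terminal 130.95 + brokerage 153.04 + duty 2667.90 + delivery 1542.91 = 9349.21

Seller: GBP 84285.78; buyer: GBP 9349.21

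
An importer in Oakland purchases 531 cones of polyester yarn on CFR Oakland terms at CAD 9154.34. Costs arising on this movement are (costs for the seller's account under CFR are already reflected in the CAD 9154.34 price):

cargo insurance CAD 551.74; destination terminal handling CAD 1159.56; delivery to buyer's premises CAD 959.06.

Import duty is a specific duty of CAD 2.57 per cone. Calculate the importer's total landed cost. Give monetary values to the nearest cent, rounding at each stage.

Total landed cost: CAD 13189.37

CFR: the seller pays costs through ocean freight to the destination port, but not insurance.
CIF value = CFR price + insurance = 9154.34 + 551.74 = 9706.08
Import duty = 531 × 2.57 = 1364.67
Buyer bears: insurance 551.74 + destination terminal 1159.56 + delivery 959.06 + duty 1364.67 = 4035.03
Landed cost = invoice 9154.34 + 4035.03 = 13189.37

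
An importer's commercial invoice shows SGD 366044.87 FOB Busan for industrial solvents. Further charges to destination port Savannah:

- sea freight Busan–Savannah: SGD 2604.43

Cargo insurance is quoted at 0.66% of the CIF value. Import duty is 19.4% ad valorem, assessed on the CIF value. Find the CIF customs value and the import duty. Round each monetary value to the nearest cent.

Let C be the CIF value. C = FOB price + freight + 0.66% × C
C − 0.66% × C = 366044.87 + 2604.43
0.9934 × C = 368649.30
C = 368649.30 / 0.9934 = 371098.55
Insurance premium = 0.66% × 371098.55 = 2449.25
Import duty = 371098.55 × 19.4% = 71993.12

CIF value: SGD 371098.55; import duty: SGD 71993.12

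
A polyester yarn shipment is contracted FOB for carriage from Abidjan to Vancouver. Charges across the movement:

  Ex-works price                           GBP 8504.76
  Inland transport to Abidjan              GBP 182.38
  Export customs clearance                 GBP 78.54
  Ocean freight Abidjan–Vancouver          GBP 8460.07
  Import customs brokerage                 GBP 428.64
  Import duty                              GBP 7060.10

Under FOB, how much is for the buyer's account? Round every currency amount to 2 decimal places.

Buyer's account: GBP 15948.81

FOB: the seller bears costs until goods are on board at the origin port; the buyer bears freight, insurance and all costs thereafter.
Seller's account: goods 8504.76 + inland to port 182.38 + export clearance 78.54 = 8765.68
Buyer's account: freight 8460.07 + brokerage 428.64 + duty 7060.10 = 15948.81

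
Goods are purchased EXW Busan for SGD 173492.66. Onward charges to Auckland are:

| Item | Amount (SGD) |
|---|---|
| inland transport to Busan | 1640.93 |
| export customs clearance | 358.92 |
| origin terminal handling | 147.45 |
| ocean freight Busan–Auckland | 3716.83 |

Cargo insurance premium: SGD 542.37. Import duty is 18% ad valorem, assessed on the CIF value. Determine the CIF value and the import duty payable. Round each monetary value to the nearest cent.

CIF = EXW price + pre-shipment costs + freight + insurance
CIF = 173492.66 + 1640.93 + 358.92 + 147.45 + 3716.83 + 542.37 = 179899.16
Import duty = 179899.16 × 18% = 32381.85

CIF value: SGD 179899.16; import duty: SGD 32381.85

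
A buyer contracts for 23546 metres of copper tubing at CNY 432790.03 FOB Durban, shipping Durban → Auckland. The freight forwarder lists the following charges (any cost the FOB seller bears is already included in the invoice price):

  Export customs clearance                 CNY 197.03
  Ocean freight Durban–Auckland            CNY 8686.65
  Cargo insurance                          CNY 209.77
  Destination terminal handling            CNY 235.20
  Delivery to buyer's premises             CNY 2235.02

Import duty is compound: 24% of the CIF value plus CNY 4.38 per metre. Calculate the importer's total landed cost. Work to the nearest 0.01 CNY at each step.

Total landed cost: CNY 653292.90

FOB: the seller bears costs until goods are on board at the origin port; the buyer bears freight, insurance and all costs thereafter.
Already in the invoice (seller's account under FOB): export clearance — exclude.
CIF value = FOB price + freight + insurance = 432790.03 + 8686.65 + 209.77 = 441686.45
Ad valorem component: 441686.45 × 24% = 106004.75
Specific component: 23546 × 4.38 = 103131.48
Import duty = 106004.75 + 103131.48 = 209136.23
Buyer bears: freight 8686.65 + insurance 209.77 + destination terminal 235.20 + delivery 2235.02 + duty 209136.23 = 220502.87
Landed cost = invoice 432790.03 + 220502.87 = 653292.90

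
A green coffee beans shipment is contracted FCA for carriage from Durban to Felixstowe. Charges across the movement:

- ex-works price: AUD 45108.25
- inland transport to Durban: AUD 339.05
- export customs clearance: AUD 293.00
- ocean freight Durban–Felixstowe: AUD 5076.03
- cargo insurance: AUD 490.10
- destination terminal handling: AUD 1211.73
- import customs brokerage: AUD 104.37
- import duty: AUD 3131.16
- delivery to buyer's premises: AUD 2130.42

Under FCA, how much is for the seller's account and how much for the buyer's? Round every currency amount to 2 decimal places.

FCA: the seller delivers export-cleared goods to the carrier; the buyer bears costs from that point.
Seller's account: goods 45108.25 + inland to port 339.05 + export clearance 293.00 = 45740.30
Buyer's account: freight 5076.03 + insurance 490.10 + destination terminal 1211.73 + brokerage 104.37 + duty 3131.16 + delivery 2130.42 = 12143.81

Seller: AUD 45740.30; buyer: AUD 12143.81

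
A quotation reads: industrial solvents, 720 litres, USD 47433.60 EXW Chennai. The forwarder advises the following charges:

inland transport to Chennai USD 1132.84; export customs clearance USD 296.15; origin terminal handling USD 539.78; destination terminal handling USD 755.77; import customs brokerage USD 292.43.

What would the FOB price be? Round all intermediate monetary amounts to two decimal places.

FOB price: USD 49402.37

Not relevant to the conversion: brokerage, destination terminal — on the buyer under both terms; not part of either seller's price.
From EXW to FOB, the seller additionally bears: inland to port, export clearance, origin terminal.
FOB price = 47433.60 + 1132.84 + 296.15 + 539.78 = 49402.37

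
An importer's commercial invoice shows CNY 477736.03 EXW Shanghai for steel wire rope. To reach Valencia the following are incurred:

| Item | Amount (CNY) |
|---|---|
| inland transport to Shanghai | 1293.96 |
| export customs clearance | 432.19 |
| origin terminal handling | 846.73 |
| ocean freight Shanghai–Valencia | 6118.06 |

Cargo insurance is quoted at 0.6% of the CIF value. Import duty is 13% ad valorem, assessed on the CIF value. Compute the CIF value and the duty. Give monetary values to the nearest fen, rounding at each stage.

Let C be the CIF value. C = EXW price + pre-shipment costs + freight + 0.6% × C
C − 0.6% × C = 477736.03 + 1293.96 + 432.19 + 846.73 + 6118.06
0.994 × C = 486426.97
C = 486426.97 / 0.994 = 489363.15
Insurance premium = 0.6% × 489363.15 = 2936.18
Import duty = 489363.15 × 13% = 63617.21

CIF value: CNY 489363.15; import duty: CNY 63617.21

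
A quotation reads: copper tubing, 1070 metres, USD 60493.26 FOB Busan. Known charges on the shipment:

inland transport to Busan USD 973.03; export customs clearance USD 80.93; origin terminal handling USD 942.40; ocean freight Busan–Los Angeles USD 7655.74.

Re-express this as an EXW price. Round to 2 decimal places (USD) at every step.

EXW price: USD 58496.90

Not relevant to the conversion: freight — on the buyer under both terms; not part of either seller's price.
From FOB to EXW, the seller no longer bears: inland to port, export clearance, origin terminal.
EXW price = 60493.26 − 973.03 − 80.93 − 942.40 = 58496.90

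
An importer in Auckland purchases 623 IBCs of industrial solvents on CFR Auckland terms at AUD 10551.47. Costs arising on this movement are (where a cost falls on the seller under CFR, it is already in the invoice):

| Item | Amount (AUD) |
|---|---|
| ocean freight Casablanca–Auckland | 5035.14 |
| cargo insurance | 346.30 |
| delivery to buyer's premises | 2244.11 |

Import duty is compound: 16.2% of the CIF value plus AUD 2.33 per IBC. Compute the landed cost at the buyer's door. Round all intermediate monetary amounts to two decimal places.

Total landed cost: AUD 16358.91

CFR: the seller pays costs through ocean freight to the destination port, but not insurance.
Already in the invoice (seller's account under CFR): freight — exclude.
CIF value = CFR price + insurance = 10551.47 + 346.30 = 10897.77
Ad valorem component: 10897.77 × 16.2% = 1765.44
Specific component: 623 × 2.33 = 1451.59
Import duty = 1765.44 + 1451.59 = 3217.03
Buyer bears: insurance 346.30 + delivery 2244.11 + duty 3217.03 = 5807.44
Landed cost = invoice 10551.47 + 5807.44 = 16358.91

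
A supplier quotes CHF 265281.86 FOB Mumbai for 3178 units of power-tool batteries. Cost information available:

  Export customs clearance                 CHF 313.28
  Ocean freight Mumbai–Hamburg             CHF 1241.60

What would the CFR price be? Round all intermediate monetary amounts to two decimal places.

CFR price: CHF 266523.46

Not relevant to the conversion: export clearance — on the seller under both FOB and CFR; already in the FOB price and stays in the CFR price.
From FOB to CFR, the seller additionally bears: freight.
CFR price = 265281.86 + 1241.60 = 266523.46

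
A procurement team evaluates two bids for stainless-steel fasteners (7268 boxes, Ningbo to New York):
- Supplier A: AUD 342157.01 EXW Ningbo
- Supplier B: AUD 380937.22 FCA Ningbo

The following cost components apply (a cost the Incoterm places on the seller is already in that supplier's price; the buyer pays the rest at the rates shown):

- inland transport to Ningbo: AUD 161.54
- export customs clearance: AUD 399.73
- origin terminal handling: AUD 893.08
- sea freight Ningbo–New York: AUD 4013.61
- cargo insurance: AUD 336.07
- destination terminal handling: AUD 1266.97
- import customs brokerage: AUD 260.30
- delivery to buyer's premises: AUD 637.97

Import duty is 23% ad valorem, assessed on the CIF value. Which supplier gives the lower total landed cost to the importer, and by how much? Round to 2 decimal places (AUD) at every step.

Supplier A (EXW):
CIF value = EXW price + inland to port + export clearance + origin terminal + freight + insurance = 342157.01 + 161.54 + 399.73 + 893.08 + 4013.61 + 336.07 = 347961.04
Import duty = 347961.04 × 23% = 80031.04
Buyer bears (A): 161.54 + 399.73 + 893.08 + 4013.61 + 336.07 + 1266.97 + 260.30 + 637.97 = 7969.27
Landed cost (A) = invoice 342157.01 + 7969.27 + duty 80031.04 = 430157.32
Supplier B (FCA):
CIF value = FCA price + origin terminal + freight + insurance = 380937.22 + 893.08 + 4013.61 + 336.07 = 386179.98
Import duty = 386179.98 × 23% = 88821.40
Buyer bears (B): 893.08 + 4013.61 + 336.07 + 1266.97 + 260.30 + 637.97 = 7408.00
Landed cost (B) = invoice 380937.22 + 7408.00 + duty 88821.40 = 477166.62
Difference = |430157.32 − 477166.62| = 47009.30

Supplier A is cheaper by AUD 47009.30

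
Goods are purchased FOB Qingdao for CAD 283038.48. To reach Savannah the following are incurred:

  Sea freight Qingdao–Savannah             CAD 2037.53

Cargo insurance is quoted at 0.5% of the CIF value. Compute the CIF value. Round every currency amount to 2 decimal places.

Let C be the CIF value. C = FOB price + freight + 0.5% × C
C − 0.5% × C = 283038.48 + 2037.53
0.995 × C = 285076.01
C = 285076.01 / 0.995 = 286508.55
Insurance premium = 0.5% × 286508.55 = 1432.54

CIF value: CAD 286508.55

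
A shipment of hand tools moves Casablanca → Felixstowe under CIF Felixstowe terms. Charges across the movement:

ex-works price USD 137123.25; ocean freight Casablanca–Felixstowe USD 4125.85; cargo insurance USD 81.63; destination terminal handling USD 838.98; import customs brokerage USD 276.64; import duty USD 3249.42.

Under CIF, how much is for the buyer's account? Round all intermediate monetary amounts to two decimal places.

CIF: the seller pays costs through ocean freight and marine insurance to the destination port.
Seller's account: goods 137123.25 + freight 4125.85 + insurance 81.63 = 141330.73
Buyer's account: destination terminal 838.98 + brokerage 276.64 + duty 3249.42 = 4365.04

Buyer's account: USD 4365.04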